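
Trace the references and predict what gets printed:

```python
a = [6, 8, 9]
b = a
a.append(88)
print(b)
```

Key concept: basic list aliasing.
Step by step:
`a = [6, 8, 9]` → a = [6, 8, 9]
`b = a` → b = [6, 8, 9] (same object as a)
`a.append(88)` → a = [6, 8, 9, 88] (same object as b); b = [6, 8, 9, 88] (same object as a)
`print(b)` → prints [6, 8, 9, 88]

Answer: [6, 8, 9, 88]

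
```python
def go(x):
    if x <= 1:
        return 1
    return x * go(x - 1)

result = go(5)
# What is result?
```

go(5) = 5 * 4 * 3 * 2 * 1 = 120

Answer: 120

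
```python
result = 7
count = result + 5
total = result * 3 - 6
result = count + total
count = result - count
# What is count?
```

Trace:
`result = 7` → result = 7
`count = result + 5` → count = 12
`total = result * 3 - 6` → total = 15
`result = count + total` → result = 27
`count = result - count` → count = 15
So count = 15

Answer: 15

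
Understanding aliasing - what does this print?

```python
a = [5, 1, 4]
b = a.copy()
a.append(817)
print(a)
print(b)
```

Key concept: list.copy() creates independent copy.
Step by step:
`a = [5, 1, 4]` → a = [5, 1, 4]
`b = a.copy()` → b = [5, 1, 4]
`a.append(817)` → a = [5, 1, 4, 817]
`print(a)` → prints [5, 1, 4, 817]
`print(b)` → prints [5, 1, 4]

Answer:
[5, 1, 4, 817]
[5, 1, 4]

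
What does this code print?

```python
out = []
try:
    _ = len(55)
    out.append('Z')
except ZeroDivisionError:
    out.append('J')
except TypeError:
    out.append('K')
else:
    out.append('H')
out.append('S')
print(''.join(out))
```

Execution trace: 'K' (except TypeError) → 'S' (after the try/except). Output: KS

Answer: KS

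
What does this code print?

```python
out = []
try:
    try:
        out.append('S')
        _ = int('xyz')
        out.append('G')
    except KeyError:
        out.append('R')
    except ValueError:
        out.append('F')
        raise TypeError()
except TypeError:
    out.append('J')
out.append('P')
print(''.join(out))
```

Execution trace: 'S' (inner try body) → 'F' (inner except ValueError) → 'J' (outer except TypeError) → 'P' (after the try/except). Output: SFJP

Answer: SFJP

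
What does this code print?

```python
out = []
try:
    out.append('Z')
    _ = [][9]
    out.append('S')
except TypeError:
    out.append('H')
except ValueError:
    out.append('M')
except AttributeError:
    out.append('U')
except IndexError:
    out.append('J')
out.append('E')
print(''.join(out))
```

Execution trace: 'Z' (try body) → 'J' (except IndexError) → 'E' (after the try/except). Output: ZJE

Answer: ZJE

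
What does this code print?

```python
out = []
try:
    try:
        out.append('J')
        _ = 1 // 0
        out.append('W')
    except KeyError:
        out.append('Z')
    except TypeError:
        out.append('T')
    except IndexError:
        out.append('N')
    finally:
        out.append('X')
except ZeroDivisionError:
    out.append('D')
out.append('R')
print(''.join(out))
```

Execution trace: 'J' (try body) → 'X' (finally) → 'D' (outer except ZeroDivisionError) → 'R' (after the try/except). Output: JXDR

Answer: JXDR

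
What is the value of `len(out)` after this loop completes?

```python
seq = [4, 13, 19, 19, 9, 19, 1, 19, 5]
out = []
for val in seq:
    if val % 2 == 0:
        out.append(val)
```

Count even numbers in [4, 13, 19, 19, 9, 19, 1, 19, 5]
`out` takes the values: [] → [4]
So `len(out)` = 1

Answer: 1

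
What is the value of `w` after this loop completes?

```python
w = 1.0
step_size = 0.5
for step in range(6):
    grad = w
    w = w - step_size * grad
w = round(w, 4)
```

Gradient descent: w = 1.0 * (1 - 0.5)^6
`w` takes the values: 1.0 → 0.5 → 0.25 → 0.125 → 0.0625 → 0.03125 → 0.015625 → 0.0156

Answer: 0.0156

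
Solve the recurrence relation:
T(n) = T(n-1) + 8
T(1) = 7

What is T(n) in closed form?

Unrolling: T(n) = T(1) + 8·(n-1) = 7 + 8(n-1) = 8n - 1.

Answer: T(n) = 8n - 1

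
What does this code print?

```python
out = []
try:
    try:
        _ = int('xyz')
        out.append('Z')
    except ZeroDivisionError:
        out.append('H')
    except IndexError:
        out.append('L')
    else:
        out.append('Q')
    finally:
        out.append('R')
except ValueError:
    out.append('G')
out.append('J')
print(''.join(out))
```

Execution trace: 'R' (finally) → 'G' (outer except ValueError) → 'J' (after the try/except). Output: RGJ

Answer: RGJ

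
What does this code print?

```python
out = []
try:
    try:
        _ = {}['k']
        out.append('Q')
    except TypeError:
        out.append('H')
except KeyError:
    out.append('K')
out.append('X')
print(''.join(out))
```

Execution trace: 'K' (outer except KeyError) → 'X' (after the try/except). Output: KX

Answer: KX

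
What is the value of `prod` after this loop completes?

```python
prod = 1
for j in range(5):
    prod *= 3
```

3^5 = 243
`prod` takes the values: 1 → 3 → 9 → 27 → 81 → 243

Answer: 243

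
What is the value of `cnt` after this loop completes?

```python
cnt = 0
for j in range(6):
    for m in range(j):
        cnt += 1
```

Triangle number: 0+1+2+...+5
`cnt` takes the values: 0 → 1 → 2 → 3 → 4 → 5 → 6 → 7 → 8 → 9 → 10 → 11 → 12 → 13 → 14 → 15

Answer: 15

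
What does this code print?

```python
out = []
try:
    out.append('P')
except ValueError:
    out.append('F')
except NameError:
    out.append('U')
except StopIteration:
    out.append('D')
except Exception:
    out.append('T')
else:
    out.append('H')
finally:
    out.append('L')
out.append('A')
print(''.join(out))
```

Execution trace: 'P' (try body, no exception) → 'H' (else) → 'L' (finally) → 'A' (after the try/except). Output: PHLA

Answer: PHLA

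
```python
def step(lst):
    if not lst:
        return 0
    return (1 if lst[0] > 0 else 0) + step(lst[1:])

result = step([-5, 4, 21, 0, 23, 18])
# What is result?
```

Count of positive elements in [-5, 4, 21, 0, 23, 18] = 4

Answer: 4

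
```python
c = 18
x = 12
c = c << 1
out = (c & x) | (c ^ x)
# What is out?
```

Trace:
`c = 18` → c = 18
`x = 12` → x = 12
`c = c << 1` → c = 36
`out = (c & x) | (c ^ x)` → out = 44
So out = 44

Answer: 44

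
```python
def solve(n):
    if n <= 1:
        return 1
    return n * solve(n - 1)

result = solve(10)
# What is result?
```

solve(10) = 10 * 9 * 8 * 7 * 6 * 5 * 4 * 3 * 2 * 1 = 3628800

Answer: 3628800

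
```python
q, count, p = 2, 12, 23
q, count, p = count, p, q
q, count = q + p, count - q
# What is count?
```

Trace:
`q, count, p = 2, 12, 23` → q = 2; count = 12; p = 23
`q, count, p = count, p, q` → q = 12; count = 23; p = 2
`q, count = q + p, count - q` → q = 14; count = 11
So count = 11

Answer: 11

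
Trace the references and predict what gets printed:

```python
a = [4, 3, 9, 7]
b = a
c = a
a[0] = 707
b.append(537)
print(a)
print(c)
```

Key concept: multiple aliases.
Step by step:
`a = [4, 3, 9, 7]` → a = [4, 3, 9, 7]
`b = a` → b = [4, 3, 9, 7] (same object as a)
`c = a` → c = [4, 3, 9, 7] (same object as a, b)
`a[0] = 707` → a = [707, 3, 9, 7] (same object as b, c); b = [707, 3, 9, 7] (same object as a, c); c = [707, 3, 9, 7] (same object as a, b)
`b.append(537)` → a = [707, 3, 9, 7, 537] (same object as b, c); b = [707, 3, 9, 7, 537] (same object as a, c); c = [707, 3, 9, 7, 537] (same object as a, b)
`print(a)` → prints [707, 3, 9, 7, 537]
`print(c)` → prints [707, 3, 9, 7, 537]

Answer:
[707, 3, 9, 7, 537]
[707, 3, 9, 7, 537]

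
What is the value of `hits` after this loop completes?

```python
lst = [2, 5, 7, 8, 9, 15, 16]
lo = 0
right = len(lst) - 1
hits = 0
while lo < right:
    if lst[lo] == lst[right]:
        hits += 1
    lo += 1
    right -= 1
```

Count matching pairs from ends
`hits` takes the values: 0

Answer: 0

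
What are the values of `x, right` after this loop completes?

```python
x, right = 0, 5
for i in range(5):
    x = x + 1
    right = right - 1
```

x goes 0→5, right goes 5→0
`x, right` takes the values: (0, 5) → (1, 5) → (1, 4) → (2, 4) → (2, 3) → (3, 3) → (3, 2) → (4, 2) → (4, 1) → (5, 1) → (5, 0)

Answer: 5, 0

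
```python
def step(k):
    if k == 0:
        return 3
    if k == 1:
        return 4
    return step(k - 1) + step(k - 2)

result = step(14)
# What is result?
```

Build up from base cases: step(0)=3, step(1)=4, step(2)=7, step(3)=11, step(4)=18, step(5)=29, step(6)=47, ..., step(14)=2207

Answer: 2207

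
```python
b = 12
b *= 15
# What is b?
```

Trace:
`b = 12` → b = 12
`b *= 15` → b = 180
So b = 180

Answer: 180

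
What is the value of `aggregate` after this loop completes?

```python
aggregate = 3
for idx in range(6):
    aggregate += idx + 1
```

Start at 3, add 1 to 6 = 24
`aggregate` takes the values: 3 → 4 → 6 → 9 → 13 → 18 → 24

Answer: 24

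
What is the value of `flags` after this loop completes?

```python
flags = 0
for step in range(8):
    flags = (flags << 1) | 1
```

Build 8 consecutive 1-bits: 0b11111111
`flags` takes the values: 0 → 1 → 3 → 7 → 15 → 31 → 63 → 127 → 255

Answer: 255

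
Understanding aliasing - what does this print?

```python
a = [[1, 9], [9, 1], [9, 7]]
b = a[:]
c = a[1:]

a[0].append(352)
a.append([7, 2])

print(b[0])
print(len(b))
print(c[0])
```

Key concept: slice with nested mutation.
Step by step:
`a = [[1, 9], [9, 1], [9, 7]]` → a = [[1, 9], [9, 1], [9, 7]]
`b = a[:]` → b = [[1, 9], [9, 1], [9, 7]]
`c = a[1:]` → c = [[9, 1], [9, 7]]
`a[0].append(352)` → a = [[1, 9, 352], [9, 1], [9, 7]]; b = [[1, 9, 352], [9, 1], [9, 7]]
`a.append([7, 2])` → a = [[1, 9, 352], [9, 1], [9, 7], [7, 2]]
`print(b[0])` → prints [1, 9, 352]
`print(len(b))` → prints 3
`print(c[0])` → prints [9, 1]

Answer:
[1, 9, 352]
3
[9, 1]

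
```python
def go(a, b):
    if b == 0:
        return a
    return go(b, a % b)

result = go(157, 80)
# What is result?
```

go(157, 80) -> go(80, 77) -> go(77, 3) -> go(3, 2) -> go(2, 1) -> go(1, 0) -> 1

Answer: 1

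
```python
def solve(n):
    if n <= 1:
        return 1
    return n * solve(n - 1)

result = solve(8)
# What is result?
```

solve(8) = 8 * 7 * 6 * 5 * 4 * 3 * 2 * 1 = 40320

Answer: 40320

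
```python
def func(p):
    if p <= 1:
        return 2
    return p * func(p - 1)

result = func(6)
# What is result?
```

func(6) = 6 * 5 * 4 * 3 * 2 * 2 = 1440

Answer: 1440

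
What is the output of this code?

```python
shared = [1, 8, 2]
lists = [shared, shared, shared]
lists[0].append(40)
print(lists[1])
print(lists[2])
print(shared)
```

Key concept: list of same reference.
Step by step:
`shared = [1, 8, 2]` → shared = [1, 8, 2]
`lists = [shared, shared, shared]` → lists = [[1, 8, 2], [1, 8, 2], [1, 8, 2]]
`lists[0].append(40)` → shared = [1, 8, 2, 40]; lists = [[1, 8, 2, 40], [1, 8, 2, 40], [1, 8, 2, 40]]
`print(lists[1])` → prints [1, 8, 2, 40]
`print(lists[2])` → prints [1, 8, 2, 40]
`print(shared)` → prints [1, 8, 2, 40]

Answer:
[1, 8, 2, 40]
[1, 8, 2, 40]
[1, 8, 2, 40]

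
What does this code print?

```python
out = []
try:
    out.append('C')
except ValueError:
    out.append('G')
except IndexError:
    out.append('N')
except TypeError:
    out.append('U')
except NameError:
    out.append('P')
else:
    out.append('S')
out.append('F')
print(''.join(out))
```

Execution trace: 'C' (try body, no exception) → 'S' (else) → 'F' (after the try/except). Output: CSF

Answer: CSF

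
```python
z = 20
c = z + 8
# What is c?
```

Trace:
`z = 20` → z = 20
`c = z + 8` → c = 28
So c = 28

Answer: 28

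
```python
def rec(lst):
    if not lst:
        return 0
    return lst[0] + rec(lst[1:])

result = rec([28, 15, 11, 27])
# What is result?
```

28 + 15 + 11 + 27 + 0 = 81

Answer: 81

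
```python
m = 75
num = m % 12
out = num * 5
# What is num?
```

Trace:
`m = 75` → m = 75
`num = m % 12` → num = 3
`out = num * 5` → out = 15
So num = 3

Answer: 3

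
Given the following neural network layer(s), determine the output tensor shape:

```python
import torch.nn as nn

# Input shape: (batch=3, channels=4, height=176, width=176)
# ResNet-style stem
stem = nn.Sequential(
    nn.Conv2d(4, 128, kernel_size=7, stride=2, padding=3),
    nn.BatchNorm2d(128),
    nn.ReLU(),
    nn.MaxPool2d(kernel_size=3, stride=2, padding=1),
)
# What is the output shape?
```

Input: (3, 4, 176, 176) -> after Conv2d 7x7 stride=2: (3, 128, 88, 88) -> Output: (3, 128, 44, 44)

Answer: (3, 128, 44, 44)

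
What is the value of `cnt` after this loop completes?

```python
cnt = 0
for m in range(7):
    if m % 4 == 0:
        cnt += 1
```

Count numbers divisible by 4 in range(7)
`cnt` takes the values: 0 → 1 → 2

Answer: 2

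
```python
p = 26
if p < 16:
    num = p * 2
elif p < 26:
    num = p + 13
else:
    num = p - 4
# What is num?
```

Trace:
`p = 26` → p = 26
`if p < 16: ...` → p < 16 is False, p < 26 is False, take else branch → num = 22
So num = 22

Answer: 22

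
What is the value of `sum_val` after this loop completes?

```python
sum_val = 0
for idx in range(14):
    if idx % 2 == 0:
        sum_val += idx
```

Sum of even numbers 0 to 13
`sum_val` takes the values: 0 → 2 → 6 → 12 → 20 → 30 → 42

Answer: 42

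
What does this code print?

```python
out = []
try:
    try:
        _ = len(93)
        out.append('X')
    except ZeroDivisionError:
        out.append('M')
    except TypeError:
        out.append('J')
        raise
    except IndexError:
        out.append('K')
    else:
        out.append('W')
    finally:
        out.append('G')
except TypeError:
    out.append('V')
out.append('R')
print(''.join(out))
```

Execution trace: 'J' (inner except TypeError) → 'G' (inner finally) → 'V' (outer except TypeError) → 'R' (after the try/except). Output: JGVR

Answer: JGVR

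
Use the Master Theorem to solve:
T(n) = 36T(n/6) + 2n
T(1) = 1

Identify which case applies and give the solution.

a=36, b=6, f(n)=2n. log_6(36) = 2. Since c=1 < 2, Case 1 applies: T(n) = Θ(n^log_b(a)) = O(n^2).

Answer: O(n^2) - Case 1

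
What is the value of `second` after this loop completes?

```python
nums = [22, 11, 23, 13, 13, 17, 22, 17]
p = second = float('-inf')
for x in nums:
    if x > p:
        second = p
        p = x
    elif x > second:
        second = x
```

Second largest (with repeats) in [22, 11, 23, 13, 13, 17, 22, 17]
`second` takes the values: -inf → 11 → 22

Answer: 22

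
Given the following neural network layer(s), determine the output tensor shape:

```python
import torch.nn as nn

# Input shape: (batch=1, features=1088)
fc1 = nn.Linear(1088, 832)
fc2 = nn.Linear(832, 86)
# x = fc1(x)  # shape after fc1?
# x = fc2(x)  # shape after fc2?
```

Input: (1, 1088) -> after fc1: (1, 832) -> Output: (1, 86)

Answer: (1, 86)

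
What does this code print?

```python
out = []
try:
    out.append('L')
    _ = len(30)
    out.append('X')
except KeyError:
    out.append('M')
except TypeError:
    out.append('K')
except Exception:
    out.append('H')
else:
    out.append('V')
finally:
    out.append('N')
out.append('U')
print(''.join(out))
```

Execution trace: 'L' (try body) → 'K' (except TypeError) → 'N' (finally) → 'U' (after the try/except). Output: LKNU

Answer: LKNU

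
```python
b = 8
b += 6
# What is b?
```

Trace:
`b = 8` → b = 8
`b += 6` → b = 14
So b = 14

Answer: 14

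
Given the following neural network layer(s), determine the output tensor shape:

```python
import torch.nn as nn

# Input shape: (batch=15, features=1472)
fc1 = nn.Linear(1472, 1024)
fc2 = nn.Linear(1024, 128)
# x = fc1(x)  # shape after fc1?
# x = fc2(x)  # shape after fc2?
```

Input: (15, 1472) -> after fc1: (15, 1024) -> Output: (15, 128)

Answer: (15, 128)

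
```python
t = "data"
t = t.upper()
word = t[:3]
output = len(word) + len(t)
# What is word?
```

Trace:
`t = "data"` → t = 'data'
`t = t.upper()` → t = 'DATA'
`word = t[:3]` → word = 'DAT'
`output = len(word) + len(t)` → output = 7
So word = 'DAT'

Answer: 'DAT'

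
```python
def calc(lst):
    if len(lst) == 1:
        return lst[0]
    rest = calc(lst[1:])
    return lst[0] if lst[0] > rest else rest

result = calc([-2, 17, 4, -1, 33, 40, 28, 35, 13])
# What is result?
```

Recursive max over [-2, 17, 4, -1, 33, 40, 28, 35, 13] = 40

Answer: 40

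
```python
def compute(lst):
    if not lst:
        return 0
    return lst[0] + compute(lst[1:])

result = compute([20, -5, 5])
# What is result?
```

20 + (-5) + 5 + 0 = 20

Answer: 20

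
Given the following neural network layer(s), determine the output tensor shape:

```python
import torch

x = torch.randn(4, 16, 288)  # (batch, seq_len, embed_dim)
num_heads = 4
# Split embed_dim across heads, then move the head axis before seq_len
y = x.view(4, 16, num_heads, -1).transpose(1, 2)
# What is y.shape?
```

Input: (4, 16, 288) -> head_dim = 288 // 4 = 72; after view: (4, 16, 4, 72) -> after transpose(1, 2): (4, 4, 16, 72) -> Output: (4, 4, 16, 72)

Answer: (4, 4, 16, 72)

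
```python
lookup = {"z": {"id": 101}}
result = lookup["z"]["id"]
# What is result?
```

Trace:
`lookup = {"z": {"id": 101}}` → lookup = {'z': {'id': 101}}
`result = lookup["z"]["id"]` → result = 101
So result = 101

Answer: 101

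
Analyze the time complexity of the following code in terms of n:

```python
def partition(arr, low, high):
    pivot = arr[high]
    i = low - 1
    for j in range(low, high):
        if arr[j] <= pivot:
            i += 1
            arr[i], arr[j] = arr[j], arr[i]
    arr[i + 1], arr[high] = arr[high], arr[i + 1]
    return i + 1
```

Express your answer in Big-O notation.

This is Lomuto partition (single pass over [low, high), where n = high - low). Time complexity: O(n).

Answer: O(n)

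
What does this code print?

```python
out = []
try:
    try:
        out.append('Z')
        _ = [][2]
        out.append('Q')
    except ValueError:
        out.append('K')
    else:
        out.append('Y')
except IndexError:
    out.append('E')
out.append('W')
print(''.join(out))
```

Execution trace: 'Z' (try body) → 'E' (outer except IndexError) → 'W' (after the try/except). Output: ZEW

Answer: ZEW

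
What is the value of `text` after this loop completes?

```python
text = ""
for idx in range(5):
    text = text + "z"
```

Repeat 'z' 5 times
`text` takes the values: "" → "z" → "zz" → "zzz" → "zzzz" → "zzzzz"

Answer: "zzzzz"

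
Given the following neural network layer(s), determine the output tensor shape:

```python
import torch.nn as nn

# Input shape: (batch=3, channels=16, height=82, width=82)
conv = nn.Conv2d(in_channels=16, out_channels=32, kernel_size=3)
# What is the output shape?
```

Input: (3, 16, 82, 82) -> Output: (3, 32, 80, 80)

Answer: (3, 32, 80, 80)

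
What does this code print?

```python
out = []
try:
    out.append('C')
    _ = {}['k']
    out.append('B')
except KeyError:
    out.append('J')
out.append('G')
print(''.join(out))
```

Execution trace: 'C' (try body) → 'J' (except KeyError) → 'G' (after the try/except). Output: CJG

Answer: CJG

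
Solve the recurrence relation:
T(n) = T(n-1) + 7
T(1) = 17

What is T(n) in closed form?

Unrolling: T(n) = T(1) + 7·(n-1) = 17 + 7(n-1) = 7n + 10.

Answer: T(n) = 7n + 10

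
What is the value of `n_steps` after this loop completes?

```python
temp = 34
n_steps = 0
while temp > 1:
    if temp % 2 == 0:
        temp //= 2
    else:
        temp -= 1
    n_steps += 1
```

Steps to reduce 34 to 1
`n_steps` takes the values: 0 → 1 → 2 → 3 → 4 → 5 → 6

Answer: 6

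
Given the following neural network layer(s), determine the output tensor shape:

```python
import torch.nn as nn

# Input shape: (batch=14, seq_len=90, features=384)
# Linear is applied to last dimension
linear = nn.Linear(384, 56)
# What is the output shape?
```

Input: (14, 90, 384) -> Output: (14, 90, 56)

Answer: (14, 90, 56)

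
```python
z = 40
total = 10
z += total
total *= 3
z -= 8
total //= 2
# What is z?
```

Trace:
`z = 40` → z = 40
`total = 10` → total = 10
`z += total` → z = 50
`total *= 3` → total = 30
`z -= 8` → z = 42
`total //= 2` → total = 15
So z = 42

Answer: 42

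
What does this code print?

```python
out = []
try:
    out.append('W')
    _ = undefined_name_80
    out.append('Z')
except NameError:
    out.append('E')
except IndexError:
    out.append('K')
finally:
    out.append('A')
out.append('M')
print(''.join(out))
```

Execution trace: 'W' (try body) → 'E' (except NameError) → 'A' (finally) → 'M' (after the try/except). Output: WEAM

Answer: WEAM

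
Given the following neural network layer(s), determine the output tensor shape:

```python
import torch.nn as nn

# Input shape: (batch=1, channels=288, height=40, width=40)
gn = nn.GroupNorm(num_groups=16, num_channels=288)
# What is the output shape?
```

Input: (1, 288, 40, 40) -> Output: (1, 288, 40, 40)

Answer: (1, 288, 40, 40)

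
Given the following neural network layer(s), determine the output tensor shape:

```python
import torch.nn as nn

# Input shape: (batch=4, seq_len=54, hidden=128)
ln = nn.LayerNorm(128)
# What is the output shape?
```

Input: (4, 54, 128) -> Output: (4, 54, 128)

Answer: (4, 54, 128)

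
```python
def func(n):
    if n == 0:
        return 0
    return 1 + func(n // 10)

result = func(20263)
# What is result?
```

Count of digits of 20263: 5

Answer: 5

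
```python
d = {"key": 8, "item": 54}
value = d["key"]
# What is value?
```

Trace:
`d = {"key": 8, "item": 54}` → d = {'key': 8, 'item': 54}
`value = d["key"]` → value = 8
So value = 8

Answer: 8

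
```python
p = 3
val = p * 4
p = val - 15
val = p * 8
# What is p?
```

Trace:
`p = 3` → p = 3
`val = p * 4` → val = 12
`p = val - 15` → p = -3
`val = p * 8` → val = -24
So p = -3

Answer: -3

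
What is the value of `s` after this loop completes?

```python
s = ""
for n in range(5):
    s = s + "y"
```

Repeat 'y' 5 times
`s` takes the values: "" → "y" → "yy" → "yyy" → "yyyy" → "yyyyy"

Answer: "yyyyy"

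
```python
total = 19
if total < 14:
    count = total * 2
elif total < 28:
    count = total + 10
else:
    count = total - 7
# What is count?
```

Trace:
`total = 19` → total = 19
`if total < 14: ...` → total < 14 is False, total < 28 is True → count = 29
So count = 29

Answer: 29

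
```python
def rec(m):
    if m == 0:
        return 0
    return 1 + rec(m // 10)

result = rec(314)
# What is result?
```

Count of digits of 314: 3

Answer: 3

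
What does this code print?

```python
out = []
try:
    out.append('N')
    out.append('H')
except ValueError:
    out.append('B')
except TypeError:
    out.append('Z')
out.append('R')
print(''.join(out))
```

Execution trace: 'N' (try body) → 'H' (try body, no exception) → 'R' (after the try/except). Output: NHR

Answer: NHR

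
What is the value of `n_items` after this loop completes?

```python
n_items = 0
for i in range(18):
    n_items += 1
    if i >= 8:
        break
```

Loop breaks when i reaches 8, n_items is 9
`n_items` takes the values: 0 → 1 → 2 → 3 → 4 → 5 → 6 → 7 → 8 → 9

Answer: 9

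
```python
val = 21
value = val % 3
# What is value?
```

Trace:
`val = 21` → val = 21
`value = val % 3` → value = 0
So value = 0

Answer: 0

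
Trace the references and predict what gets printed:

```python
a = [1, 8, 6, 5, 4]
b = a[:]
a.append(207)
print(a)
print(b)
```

Key concept: slice [:] creates copy.
Step by step:
`a = [1, 8, 6, 5, 4]` → a = [1, 8, 6, 5, 4]
`b = a[:]` → b = [1, 8, 6, 5, 4]
`a.append(207)` → a = [1, 8, 6, 5, 4, 207]
`print(a)` → prints [1, 8, 6, 5, 4, 207]
`print(b)` → prints [1, 8, 6, 5, 4]

Answer:
[1, 8, 6, 5, 4, 207]
[1, 8, 6, 5, 4]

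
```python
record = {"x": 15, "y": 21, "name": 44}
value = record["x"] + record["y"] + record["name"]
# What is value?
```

Trace:
`record = {"x": 15, "y": 21, "name": 44}` → record = {'x': 15, 'y': 21, 'name': 44}
`value = record["x"] + record["y"] + record["name"]` → value = 80
So value = 80

Answer: 80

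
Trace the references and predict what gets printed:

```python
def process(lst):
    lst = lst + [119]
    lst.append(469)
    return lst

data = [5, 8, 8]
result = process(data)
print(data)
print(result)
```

Key concept: rebinding parameter vs mutation.
Step by step:
`data = [5, 8, 8]` → data = [5, 8, 8]
`result = process(data)` → result = [5, 8, 8, 119, 469]
`print(data)` → prints [5, 8, 8]
`print(result)` → prints [5, 8, 8, 119, 469]

Answer:
[5, 8, 8]
[5, 8, 8, 119, 469]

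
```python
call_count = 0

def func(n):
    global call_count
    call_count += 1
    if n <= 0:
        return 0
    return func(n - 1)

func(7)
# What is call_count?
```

Linear recursion stepping by 1: 8 calls from n=7 down to ≤0.

Answer: 8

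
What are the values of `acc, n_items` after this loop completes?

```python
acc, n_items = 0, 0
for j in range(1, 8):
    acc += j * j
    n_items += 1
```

Sum of squares and count
`acc, n_items` takes the values: (0, 0) → (1, 0) → (1, 1) → (5, 1) → (5, 2) → (14, 2) → (14, 3) → (30, 3) → (30, 4) → (55, 4) → (55, 5) → (91, 5) → (91, 6) → (140, 6) → (140, 7)

Answer: 140, 7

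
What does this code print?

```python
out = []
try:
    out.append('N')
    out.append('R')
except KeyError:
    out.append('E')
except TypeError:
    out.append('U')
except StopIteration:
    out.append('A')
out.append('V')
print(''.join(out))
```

Execution trace: 'N' (try body) → 'R' (try body, no exception) → 'V' (after the try/except). Output: NRV

Answer: NRV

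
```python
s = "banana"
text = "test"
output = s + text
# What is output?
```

Trace:
`s = "banana"` → s = 'banana'
`text = "test"` → text = 'test'
`output = s + text` → output = 'bananatest'
So output = 'bananatest'

Answer: 'bananatest'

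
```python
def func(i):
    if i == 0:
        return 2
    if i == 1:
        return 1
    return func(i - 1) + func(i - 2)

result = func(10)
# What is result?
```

Build up from base cases: func(0)=2, func(1)=1, func(2)=3, func(3)=4, func(4)=7, func(5)=11, func(6)=18, ..., func(10)=123

Answer: 123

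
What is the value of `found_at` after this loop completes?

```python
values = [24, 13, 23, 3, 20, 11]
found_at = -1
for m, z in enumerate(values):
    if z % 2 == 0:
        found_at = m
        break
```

First even number index in [24, 13, 23, 3, 20, 11]
`found_at` takes the values: -1 → 0

Answer: 0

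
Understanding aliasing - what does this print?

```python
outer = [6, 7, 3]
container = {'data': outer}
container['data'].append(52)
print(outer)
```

Key concept: dict holds reference to list.
Step by step:
`outer = [6, 7, 3]` → outer = [6, 7, 3]
`container = {'data': outer}` → container = {'data': [6, 7, 3]}
`container['data'].append(52)` → outer = [6, 7, 3, 52]; container = {'data': [6, 7, 3, 52]}
`print(outer)` → prints [6, 7, 3, 52]

Answer: [6, 7, 3, 52]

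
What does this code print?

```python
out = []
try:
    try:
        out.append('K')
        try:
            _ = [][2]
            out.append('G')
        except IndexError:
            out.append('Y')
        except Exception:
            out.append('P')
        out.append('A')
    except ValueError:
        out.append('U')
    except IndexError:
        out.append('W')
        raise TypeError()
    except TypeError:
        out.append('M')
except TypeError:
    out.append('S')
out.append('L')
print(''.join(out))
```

Execution trace: 'K' (try body) → 'Y' (inner except IndexError) → 'A' (try body, no exception) → 'L' (after the try/except). Output: KYAL

Answer: KYAL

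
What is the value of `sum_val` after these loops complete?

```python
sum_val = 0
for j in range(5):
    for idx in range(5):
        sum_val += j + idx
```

Sum of all j+idx for j,idx in 5x5
`sum_val` takes the values: 0 → 1 → 3 → 6 → 10 → 11 → 13 → 16 → 20 → 25 → 27 → 30 → 34 → 39 → 45 → 48 → 52 → 57 → 63 → 70 → 74 → 79 → 85 → 92 → 100

Answer: 100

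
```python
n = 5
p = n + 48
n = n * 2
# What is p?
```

Trace:
`n = 5` → n = 5
`p = n + 48` → p = 53
`n = n * 2` → n = 10
So p = 53

Answer: 53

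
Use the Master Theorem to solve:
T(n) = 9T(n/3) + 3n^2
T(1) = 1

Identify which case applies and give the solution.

a=9, b=3, f(n)=3n^2. log_3(9) = 2. Since c=2 = 2, Case 2 applies: T(n) = Θ(n^log_b(a) · log n) = O(n^2 log n).

Answer: O(n^2 log n) - Case 2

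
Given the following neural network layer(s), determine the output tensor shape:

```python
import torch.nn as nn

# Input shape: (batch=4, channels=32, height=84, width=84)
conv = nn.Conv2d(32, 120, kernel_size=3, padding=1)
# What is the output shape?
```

Input: (4, 32, 84, 84) -> Output: (4, 120, 84, 84)

Answer: (4, 120, 84, 84)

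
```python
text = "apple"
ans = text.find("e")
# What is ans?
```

Trace:
`text = "apple"` → text = 'apple'
`ans = text.find("e")` → ans = 4
So ans = 4

Answer: 4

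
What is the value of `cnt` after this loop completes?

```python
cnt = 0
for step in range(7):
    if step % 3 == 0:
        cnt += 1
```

Count numbers divisible by 3 in range(7)
`cnt` takes the values: 0 → 1 → 2 → 3

Answer: 3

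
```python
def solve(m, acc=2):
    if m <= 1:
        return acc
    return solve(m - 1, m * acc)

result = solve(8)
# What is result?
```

Accumulator trace (n, acc): (8, 2) -> (7, 16) -> (6, 112) -> (5, 672) -> (4, 3360) -> (3, 13440) -> (2, 40320) -> (1, 80640) -> return 80640

Answer: 80640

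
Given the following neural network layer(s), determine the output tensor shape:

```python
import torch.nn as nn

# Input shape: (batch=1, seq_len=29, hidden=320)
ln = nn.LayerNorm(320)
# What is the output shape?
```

Input: (1, 29, 320) -> Output: (1, 29, 320)

Answer: (1, 29, 320)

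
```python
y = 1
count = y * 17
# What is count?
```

Trace:
`y = 1` → y = 1
`count = y * 17` → count = 17
So count = 17

Answer: 17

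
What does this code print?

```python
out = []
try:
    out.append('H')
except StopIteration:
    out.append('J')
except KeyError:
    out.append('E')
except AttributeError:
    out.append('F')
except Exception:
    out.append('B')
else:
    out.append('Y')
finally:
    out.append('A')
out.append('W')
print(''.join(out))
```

Execution trace: 'H' (try body, no exception) → 'Y' (else) → 'A' (finally) → 'W' (after the try/except). Output: HYAW

Answer: HYAW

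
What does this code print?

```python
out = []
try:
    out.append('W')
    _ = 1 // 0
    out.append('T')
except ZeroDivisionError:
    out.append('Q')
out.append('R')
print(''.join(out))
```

Execution trace: 'W' (try body) → 'Q' (except ZeroDivisionError) → 'R' (after the try/except). Output: WQR

Answer: WQR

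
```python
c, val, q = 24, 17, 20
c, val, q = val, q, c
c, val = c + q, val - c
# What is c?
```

Trace:
`c, val, q = 24, 17, 20` → c = 24; val = 17; q = 20
`c, val, q = val, q, c` → c = 17; val = 20; q = 24
`c, val = c + q, val - c` → c = 41; val = 3
So c = 41

Answer: 41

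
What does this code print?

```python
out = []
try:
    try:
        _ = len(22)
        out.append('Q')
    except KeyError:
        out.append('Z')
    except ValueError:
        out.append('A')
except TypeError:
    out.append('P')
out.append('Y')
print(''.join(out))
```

Execution trace: 'P' (outer except TypeError) → 'Y' (after the try/except). Output: PY

Answer: PY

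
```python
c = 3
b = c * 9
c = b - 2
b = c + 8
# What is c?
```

Trace:
`c = 3` → c = 3
`b = c * 9` → b = 27
`c = b - 2` → c = 25
`b = c + 8` → b = 33
So c = 25

Answer: 25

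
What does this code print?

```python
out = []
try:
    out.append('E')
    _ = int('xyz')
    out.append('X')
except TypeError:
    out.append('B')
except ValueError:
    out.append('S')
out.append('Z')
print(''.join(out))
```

Execution trace: 'E' (try body) → 'S' (except ValueError) → 'Z' (after the try/except). Output: ESZ

Answer: ESZ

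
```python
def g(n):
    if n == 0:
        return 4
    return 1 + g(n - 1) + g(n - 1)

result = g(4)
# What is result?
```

g(n) = 1 + 2·g(n-1), g(0)=4. Closed form: (4+1)·2^4 - 1 = 79.

Answer: 79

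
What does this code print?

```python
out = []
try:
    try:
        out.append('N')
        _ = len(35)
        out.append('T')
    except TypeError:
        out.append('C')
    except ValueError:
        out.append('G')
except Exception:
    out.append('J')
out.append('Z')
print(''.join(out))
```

Execution trace: 'N' (inner try body) → 'C' (inner except TypeError) → 'Z' (after the try/except). Output: NCZ

Answer: NCZ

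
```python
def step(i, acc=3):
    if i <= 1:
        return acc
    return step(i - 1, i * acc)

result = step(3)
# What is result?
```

Accumulator trace (n, acc): (3, 3) -> (2, 9) -> (1, 18) -> return 18

Answer: 18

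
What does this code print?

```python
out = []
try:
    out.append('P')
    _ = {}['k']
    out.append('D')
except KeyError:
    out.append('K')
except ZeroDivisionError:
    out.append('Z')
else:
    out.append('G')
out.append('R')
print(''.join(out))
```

Execution trace: 'P' (try body) → 'K' (except KeyError) → 'R' (after the try/except). Output: PKR

Answer: PKR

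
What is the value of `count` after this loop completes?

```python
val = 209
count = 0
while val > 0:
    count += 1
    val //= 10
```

Count digits by repeated division by 10
`count` takes the values: 0 → 1 → 2 → 3

Answer: 3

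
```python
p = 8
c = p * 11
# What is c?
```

Trace:
`p = 8` → p = 8
`c = p * 11` → c = 88
So c = 88

Answer: 88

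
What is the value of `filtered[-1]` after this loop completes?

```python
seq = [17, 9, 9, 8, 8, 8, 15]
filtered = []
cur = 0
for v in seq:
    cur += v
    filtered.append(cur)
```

Cumulative sum ends at 74
`filtered` takes the values: [] → [17] → [17, 26] → [17, 26, 35] → [17, 26, 35, 43] → [17, 26, 35, 43, 51] → [17, 26, 35, 43, 51, 59] → [17, 26, 35, 43, 51, 59, 74]
So `filtered[-1]` = 74

Answer: 74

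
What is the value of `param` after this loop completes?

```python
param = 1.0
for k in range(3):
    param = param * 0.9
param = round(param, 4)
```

Exponential decay: 1.0 * 0.9^3
`param` takes the values: 1.0 → 0.9 → 0.81 → 0.729

Answer: 0.729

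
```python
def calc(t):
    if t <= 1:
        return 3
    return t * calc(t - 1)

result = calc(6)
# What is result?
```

calc(6) = 6 * 5 * 4 * 3 * 2 * 3 = 2160

Answer: 2160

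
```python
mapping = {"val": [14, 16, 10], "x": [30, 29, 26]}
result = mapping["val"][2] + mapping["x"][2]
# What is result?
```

Trace:
`mapping = {"val": [14, 16, 10], "x": [30, 29, 26]}` → mapping = {'val': [14, 16, 10], 'x': [30, 29, 26]}
`result = mapping["val"][2] + mapping["x"][2]` → result = 36
So result = 36

Answer: 36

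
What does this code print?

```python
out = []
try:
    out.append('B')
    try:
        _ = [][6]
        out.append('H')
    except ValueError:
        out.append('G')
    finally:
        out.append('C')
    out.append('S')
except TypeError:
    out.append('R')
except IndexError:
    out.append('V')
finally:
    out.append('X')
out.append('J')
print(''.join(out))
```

Execution trace: 'B' (try body) → 'C' (inner finally) → 'V' (except IndexError) → 'X' (finally) → 'J' (after the try/except). Output: BCVXJ

Answer: BCVXJ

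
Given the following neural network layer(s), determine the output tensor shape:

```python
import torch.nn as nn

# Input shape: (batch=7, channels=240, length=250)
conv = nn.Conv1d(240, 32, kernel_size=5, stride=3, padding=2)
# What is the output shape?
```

Input: (7, 240, 250) -> Output: (7, 32, 84)

Answer: (7, 32, 84)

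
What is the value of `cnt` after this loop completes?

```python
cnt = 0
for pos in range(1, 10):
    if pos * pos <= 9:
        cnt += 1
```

Count numbers where pos² ≤ 9
`cnt` takes the values: 0 → 1 → 2 → 3

Answer: 3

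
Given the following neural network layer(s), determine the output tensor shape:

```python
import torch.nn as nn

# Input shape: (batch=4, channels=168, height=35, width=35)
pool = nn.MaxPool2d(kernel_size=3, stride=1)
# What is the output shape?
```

Input: (4, 168, 35, 35) -> Output: (4, 168, 33, 33)

Answer: (4, 168, 33, 33)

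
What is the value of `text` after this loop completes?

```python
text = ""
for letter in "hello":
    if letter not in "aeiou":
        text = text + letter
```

Remove vowels from 'hello'
`text` takes the values: "" → "h" → "hl" → "hll"

Answer: "hll"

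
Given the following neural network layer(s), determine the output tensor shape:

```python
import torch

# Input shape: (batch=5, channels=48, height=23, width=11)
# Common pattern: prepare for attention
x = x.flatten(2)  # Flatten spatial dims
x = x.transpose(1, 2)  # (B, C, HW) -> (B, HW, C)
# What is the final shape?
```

Input: (5, 48, 23, 11) -> after flatten(2): (5, 48, 253) -> Output: (5, 253, 48)

Answer: (5, 253, 48)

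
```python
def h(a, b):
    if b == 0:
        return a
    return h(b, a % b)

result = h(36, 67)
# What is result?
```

h(36, 67) -> h(67, 36) -> h(36, 31) -> h(31, 5) -> h(5, 1) -> h(1, 0) -> 1

Answer: 1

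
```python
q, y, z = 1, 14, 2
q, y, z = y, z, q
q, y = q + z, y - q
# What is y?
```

Trace:
`q, y, z = 1, 14, 2` → q = 1; y = 14; z = 2
`q, y, z = y, z, q` → q = 14; y = 2; z = 1
`q, y = q + z, y - q` → q = 15; y = -12
So y = -12

Answer: -12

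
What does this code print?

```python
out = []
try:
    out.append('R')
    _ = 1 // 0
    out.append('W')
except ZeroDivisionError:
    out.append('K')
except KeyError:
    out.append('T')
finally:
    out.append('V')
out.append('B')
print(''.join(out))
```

Execution trace: 'R' (try body) → 'K' (except ZeroDivisionError) → 'V' (finally) → 'B' (after the try/except). Output: RKVB

Answer: RKVB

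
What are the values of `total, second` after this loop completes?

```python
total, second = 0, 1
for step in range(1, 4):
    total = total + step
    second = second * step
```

Sum and factorial of 1 to 3
`total, second` takes the values: (0, 1) → (1, 1) → (3, 1) → (3, 2) → (6, 2) → (6, 6)

Answer: 6, 6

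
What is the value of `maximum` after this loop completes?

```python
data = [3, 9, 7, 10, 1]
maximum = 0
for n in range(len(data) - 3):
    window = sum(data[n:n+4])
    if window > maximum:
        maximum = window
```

Max sum of 4-element window in [3, 9, 7, 10, 1]
`maximum` takes the values: 0 → 29

Answer: 29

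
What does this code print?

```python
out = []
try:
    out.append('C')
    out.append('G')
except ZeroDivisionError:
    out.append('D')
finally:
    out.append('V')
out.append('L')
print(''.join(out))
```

Execution trace: 'C' (try body) → 'G' (try body, no exception) → 'V' (finally) → 'L' (after the try/except). Output: CGVL

Answer: CGVL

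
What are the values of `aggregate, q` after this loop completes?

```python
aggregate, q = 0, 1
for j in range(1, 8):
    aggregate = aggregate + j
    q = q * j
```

Sum and factorial of 1 to 7
`aggregate, q` takes the values: (0, 1) → (1, 1) → (3, 1) → (3, 2) → (6, 2) → (6, 6) → (10, 6) → (10, 24) → (15, 24) → (15, 120) → (21, 120) → (21, 720) → (28, 720) → (28, 5040)

Answer: 28, 5040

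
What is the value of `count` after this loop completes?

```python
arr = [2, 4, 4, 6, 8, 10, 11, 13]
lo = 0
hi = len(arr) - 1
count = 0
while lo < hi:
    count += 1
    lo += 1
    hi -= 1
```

Iterations until pointers meet (list length 8)
`count` takes the values: 0 → 1 → 2 → 3 → 4

Answer: 4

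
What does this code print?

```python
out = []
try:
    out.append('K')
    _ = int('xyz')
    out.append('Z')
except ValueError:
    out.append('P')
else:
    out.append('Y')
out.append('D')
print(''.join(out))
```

Execution trace: 'K' (try body) → 'P' (except ValueError) → 'D' (after the try/except). Output: KPD

Answer: KPD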